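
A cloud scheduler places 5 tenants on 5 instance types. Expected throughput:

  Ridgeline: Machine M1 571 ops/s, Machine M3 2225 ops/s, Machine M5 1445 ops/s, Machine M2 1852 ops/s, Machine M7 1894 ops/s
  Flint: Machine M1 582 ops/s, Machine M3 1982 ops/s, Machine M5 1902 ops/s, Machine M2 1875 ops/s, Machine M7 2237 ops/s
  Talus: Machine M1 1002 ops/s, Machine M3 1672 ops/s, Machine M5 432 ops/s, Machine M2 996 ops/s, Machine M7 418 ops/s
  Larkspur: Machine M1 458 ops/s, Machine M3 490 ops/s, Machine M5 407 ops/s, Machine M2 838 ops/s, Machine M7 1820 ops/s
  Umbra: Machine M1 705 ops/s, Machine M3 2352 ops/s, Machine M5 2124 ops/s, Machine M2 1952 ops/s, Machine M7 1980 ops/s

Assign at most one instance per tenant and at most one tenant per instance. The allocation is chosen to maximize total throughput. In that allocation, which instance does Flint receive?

Flint receives Machine M2.

Optimal: Ridgeline→Machine M3 (2225 ops/s), Flint→Machine M2 (1875 ops/s), Talus→Machine M1 (1002 ops/s), Larkspur→Machine M7 (1820 ops/s), Umbra→Machine M5 (2124 ops/s) — total 2225+1875+1002+1820+2124 = 9046 ops/s.
Flint's own top instance is Machine M7 (2237 ops/s), but forcing Flint→Machine M7 and reassigning the rest optimally gives only 8426 ops/s — worse by 620.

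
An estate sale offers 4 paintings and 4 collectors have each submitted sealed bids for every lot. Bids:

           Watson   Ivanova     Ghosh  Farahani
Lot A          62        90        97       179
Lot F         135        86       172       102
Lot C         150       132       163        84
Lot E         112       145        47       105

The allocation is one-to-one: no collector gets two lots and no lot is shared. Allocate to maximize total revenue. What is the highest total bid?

Optimal: Watson→Lot C ($150), Ivanova→Lot E ($145), Ghosh→Lot F ($172), Farahani→Lot A ($179) — total 150+145+172+179 = $646.
Swapping Farahani↔Watson (Farahani→Lot C $84, Watson→Lot A $62) loses 183.

Max total: $646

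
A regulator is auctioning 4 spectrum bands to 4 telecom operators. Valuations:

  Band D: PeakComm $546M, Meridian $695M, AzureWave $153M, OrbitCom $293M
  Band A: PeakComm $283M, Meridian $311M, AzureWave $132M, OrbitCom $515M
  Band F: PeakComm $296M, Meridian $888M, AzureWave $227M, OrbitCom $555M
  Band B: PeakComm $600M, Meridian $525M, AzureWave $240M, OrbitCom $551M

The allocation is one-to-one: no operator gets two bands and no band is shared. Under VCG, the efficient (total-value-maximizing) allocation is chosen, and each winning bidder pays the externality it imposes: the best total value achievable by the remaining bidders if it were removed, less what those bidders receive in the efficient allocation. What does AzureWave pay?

AzureWave pays $54M.

Efficient allocation: PeakComm→Band D ($546M), Meridian→Band F ($888M), AzureWave→Band B ($240M), OrbitCom→Band A ($515M); total welfare W = $2189M.
AzureWave receives Band B at value $240M, so the others get W − 240 = $1949M.
Without AzureWave: best allocation of the remaining 3 bidders over all 4 bands is PeakComm→Band B ($600M), Meridian→Band F ($888M), OrbitCom→Band A ($515M), total $2003M.
VCG payment = (others' best without AzureWave) − (others' welfare with AzureWave) = 2003 − 1949 = $54M.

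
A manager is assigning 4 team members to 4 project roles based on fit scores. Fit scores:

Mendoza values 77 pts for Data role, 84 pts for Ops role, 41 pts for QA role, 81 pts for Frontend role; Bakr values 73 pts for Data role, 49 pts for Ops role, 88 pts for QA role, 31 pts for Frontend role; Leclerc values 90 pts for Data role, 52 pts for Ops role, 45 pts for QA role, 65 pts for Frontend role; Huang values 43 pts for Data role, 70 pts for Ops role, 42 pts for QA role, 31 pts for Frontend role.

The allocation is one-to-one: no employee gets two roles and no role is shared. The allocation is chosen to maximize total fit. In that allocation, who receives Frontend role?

Mendoza receives Frontend role.

Optimal: Mendoza→Frontend role (81 pts), Bakr→QA role (88 pts), Leclerc→Data role (90 pts), Huang→Ops role (70 pts) — total 81+88+90+70 = 329 pts.
Row-greedy (each employee in turn takes its best remaining role) gives 293 pts, worse by 36.
Next-best assignment: Mendoza→Data role, Bakr→QA role, Leclerc→Frontend role, Huang→Ops role = 300 pts.
Swapping Huang↔Mendoza (Huang→Frontend role 31 pts, Mendoza→Ops role 84 pts) loses 36.
No other one-to-one assignment exceeds 329 pts.
Mendoza's own top role is Ops role (84 pts), but forcing Mendoza→Ops role and reassigning the rest optimally gives only 293 pts — worse by 36.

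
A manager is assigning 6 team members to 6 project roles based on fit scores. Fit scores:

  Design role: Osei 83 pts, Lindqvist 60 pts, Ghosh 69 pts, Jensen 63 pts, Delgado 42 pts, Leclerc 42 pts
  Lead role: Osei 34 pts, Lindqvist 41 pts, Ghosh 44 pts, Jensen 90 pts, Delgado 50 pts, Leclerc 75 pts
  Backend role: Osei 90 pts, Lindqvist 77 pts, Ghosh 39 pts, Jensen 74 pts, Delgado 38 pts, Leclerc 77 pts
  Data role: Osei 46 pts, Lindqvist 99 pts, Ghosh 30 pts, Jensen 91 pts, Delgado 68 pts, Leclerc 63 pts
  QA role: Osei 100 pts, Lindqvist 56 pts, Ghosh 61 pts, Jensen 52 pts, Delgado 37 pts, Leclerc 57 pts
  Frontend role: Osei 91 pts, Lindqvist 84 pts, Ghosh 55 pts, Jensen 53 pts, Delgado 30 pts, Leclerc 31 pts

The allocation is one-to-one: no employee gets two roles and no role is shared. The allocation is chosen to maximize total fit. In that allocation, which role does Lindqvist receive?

Lindqvist receives Frontend role.

Optimal: Osei→QA role (100 pts), Lindqvist→Frontend role (84 pts), Ghosh→Design role (69 pts), Jensen→Lead role (90 pts), Delgado→Data role (68 pts), Leclerc→Backend role (77 pts) — total 100+84+69+90+68+77 = 488 pts.
Max-entry greedy (repeatedly take the single best remaining cell) gives 465 pts, worse by 23.
Swapping Leclerc↔Osei (Leclerc→QA role 57 pts, Osei→Backend role 90 pts) loses 30.
Lindqvist's own top role is Data role (99 pts), but forcing Lindqvist→Data role and reassigning the rest optimally gives only 465 pts — worse by 23.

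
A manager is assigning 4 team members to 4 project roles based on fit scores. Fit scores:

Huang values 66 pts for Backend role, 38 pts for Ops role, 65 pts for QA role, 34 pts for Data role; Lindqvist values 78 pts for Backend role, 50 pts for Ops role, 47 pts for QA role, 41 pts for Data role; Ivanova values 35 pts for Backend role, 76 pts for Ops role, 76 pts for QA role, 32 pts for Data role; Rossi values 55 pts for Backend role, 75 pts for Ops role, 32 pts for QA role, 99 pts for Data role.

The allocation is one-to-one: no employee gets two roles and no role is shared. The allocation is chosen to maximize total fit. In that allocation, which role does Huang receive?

Huang receives QA role.

This is the linear assignment problem.
Optimal: Huang→QA role (65 pts), Lindqvist→Backend role (78 pts), Ivanova→Ops role (76 pts), Rossi→Data role (99 pts) — total 65+78+76+99 = 318 pts.
Row-greedy (each employee in turn takes its best remaining role) gives 291 pts, worse by 27.
Huang's own top role is Backend role (66 pts), but forcing Huang→Backend role and reassigning the rest optimally gives only 291 pts — worse by 27.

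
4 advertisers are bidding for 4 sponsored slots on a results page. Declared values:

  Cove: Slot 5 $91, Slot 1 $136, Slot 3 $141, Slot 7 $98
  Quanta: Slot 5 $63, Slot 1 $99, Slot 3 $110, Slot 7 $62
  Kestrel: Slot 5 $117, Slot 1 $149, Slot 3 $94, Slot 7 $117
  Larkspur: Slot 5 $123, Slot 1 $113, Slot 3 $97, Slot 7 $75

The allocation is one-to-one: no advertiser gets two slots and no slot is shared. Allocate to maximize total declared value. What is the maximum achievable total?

This is a one-to-one assignment (maximum-weight bipartite matching).
Optimal: Cove→Slot 1 ($136), Quanta→Slot 3 ($110), Kestrel→Slot 7 ($117), Larkspur→Slot 5 ($123) — total 136+110+117+123 = $486.
Column-greedy (each slot in turn goes to its best remaining advertiser) gives $475, worse by 11.
Next-best assignment: Cove→Slot 3, Quanta→Slot 1, Kestrel→Slot 7, Larkspur→Slot 5 = $480.
Swapping Cove↔Kestrel (Cove→Slot 7 $98, Kestrel→Slot 1 $149) loses 6.

Maximum total: $486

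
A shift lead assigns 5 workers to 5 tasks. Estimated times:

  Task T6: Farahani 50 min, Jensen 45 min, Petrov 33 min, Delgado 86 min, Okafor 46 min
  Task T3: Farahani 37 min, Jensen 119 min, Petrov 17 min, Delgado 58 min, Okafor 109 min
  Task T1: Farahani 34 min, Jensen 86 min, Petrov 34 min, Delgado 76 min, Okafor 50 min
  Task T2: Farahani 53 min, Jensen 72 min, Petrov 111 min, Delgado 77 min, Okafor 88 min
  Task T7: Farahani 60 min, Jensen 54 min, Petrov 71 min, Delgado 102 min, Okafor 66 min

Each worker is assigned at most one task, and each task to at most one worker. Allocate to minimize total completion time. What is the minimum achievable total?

Min total: 228 min

Treat this as an assignment problem: match each worker to one task.
Optimal: Farahani→Task T1 (34 min), Jensen→Task T7 (54 min), Petrov→Task T3 (17 min), Delgado→Task T2 (77 min), Okafor→Task T6 (46 min) — total 34+54+17+77+46 = 228 min.
Column-greedy (each task in turn goes to its cheapest remaining worker) gives 294 min, worse by 66.
No other one-to-one assignment undercuts 228 min.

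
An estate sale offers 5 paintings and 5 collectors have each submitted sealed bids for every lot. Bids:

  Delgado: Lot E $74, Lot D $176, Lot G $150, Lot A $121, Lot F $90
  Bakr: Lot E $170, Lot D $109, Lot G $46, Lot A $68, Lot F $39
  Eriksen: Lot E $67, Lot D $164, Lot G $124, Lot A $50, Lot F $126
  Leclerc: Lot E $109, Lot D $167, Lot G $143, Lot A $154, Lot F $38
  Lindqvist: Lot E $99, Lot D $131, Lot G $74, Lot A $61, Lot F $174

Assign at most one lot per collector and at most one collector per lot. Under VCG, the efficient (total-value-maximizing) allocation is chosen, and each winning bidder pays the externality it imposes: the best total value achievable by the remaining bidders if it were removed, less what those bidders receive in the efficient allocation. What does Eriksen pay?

Eriksen pays $26.

Efficient allocation: Delgado→Lot G ($150), Bakr→Lot E ($170), Eriksen→Lot D ($164), Leclerc→Lot A ($154), Lindqvist→Lot F ($174); total welfare W = $812.
Eriksen receives Lot D at value $164, so the others get W − 164 = $648.
Without Eriksen: best allocation of the remaining 4 bidders over all 5 lots is Delgado→Lot D ($176), Bakr→Lot E ($170), Leclerc→Lot A ($154), Lindqvist→Lot F ($174), total $674.
VCG payment = (others' best without Eriksen) − (others' welfare with Eriksen) = 674 − 648 = $26.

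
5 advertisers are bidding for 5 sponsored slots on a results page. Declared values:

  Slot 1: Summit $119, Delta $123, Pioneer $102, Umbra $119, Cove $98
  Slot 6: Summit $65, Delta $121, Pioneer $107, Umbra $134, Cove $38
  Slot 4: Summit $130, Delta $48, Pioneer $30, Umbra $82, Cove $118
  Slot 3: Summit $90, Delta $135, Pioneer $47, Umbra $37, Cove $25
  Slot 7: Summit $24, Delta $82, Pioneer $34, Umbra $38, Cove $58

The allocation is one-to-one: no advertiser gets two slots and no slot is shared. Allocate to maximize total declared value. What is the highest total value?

Optimal: Summit→Slot 4 ($130), Delta→Slot 3 ($135), Pioneer→Slot 1 ($102), Umbra→Slot 6 ($134), Cove→Slot 7 ($58) — total 130+135+102+134+58 = $559.
Column-greedy (each slot in turn goes to its best remaining advertiser) gives $492, worse by 67.
Next-best assignment: Summit→Slot 4, Delta→Slot 3, Pioneer→Slot 6, Umbra→Slot 1, Cove→Slot 7 = $549.

Maximum total: $559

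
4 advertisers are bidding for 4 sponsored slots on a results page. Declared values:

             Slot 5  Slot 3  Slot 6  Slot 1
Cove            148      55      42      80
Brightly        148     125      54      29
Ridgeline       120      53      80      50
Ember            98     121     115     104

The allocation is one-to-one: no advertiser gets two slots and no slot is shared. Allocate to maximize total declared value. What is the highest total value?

Maximum total: $457

This is a one-to-one assignment (maximum-weight bipartite matching).
Optimal: Cove→Slot 5 ($148), Brightly→Slot 3 ($125), Ridgeline→Slot 6 ($80), Ember→Slot 1 ($104) — total 148+125+80+104 = $457.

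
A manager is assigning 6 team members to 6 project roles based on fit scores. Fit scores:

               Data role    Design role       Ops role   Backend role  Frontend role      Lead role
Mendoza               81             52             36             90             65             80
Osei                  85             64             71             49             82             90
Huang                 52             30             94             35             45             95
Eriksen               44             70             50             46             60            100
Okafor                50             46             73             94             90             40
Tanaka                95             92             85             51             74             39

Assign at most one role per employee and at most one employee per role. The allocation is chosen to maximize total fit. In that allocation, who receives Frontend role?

Okafor receives Frontend role.

This is a one-to-one assignment (maximum-weight bipartite matching).
Optimal: Mendoza→Backend role (90 pts), Osei→Data role (85 pts), Huang→Ops role (94 pts), Eriksen→Lead role (100 pts), Okafor→Frontend role (90 pts), Tanaka→Design role (92 pts) — total 90+85+94+100+90+92 = 551 pts.
Column-greedy (each role in turn goes to its best remaining employee) gives 515 pts, worse by 36.
Next-best assignment: Mendoza→Data role, Osei→Frontend role, Huang→Ops role, Eriksen→Lead role, Okafor→Backend role, Tanaka→Design role = 543 pts.
Okafor's own top role is Backend role (94 pts), but forcing Okafor→Backend role and reassigning the rest optimally gives only 543 pts — worse by 8.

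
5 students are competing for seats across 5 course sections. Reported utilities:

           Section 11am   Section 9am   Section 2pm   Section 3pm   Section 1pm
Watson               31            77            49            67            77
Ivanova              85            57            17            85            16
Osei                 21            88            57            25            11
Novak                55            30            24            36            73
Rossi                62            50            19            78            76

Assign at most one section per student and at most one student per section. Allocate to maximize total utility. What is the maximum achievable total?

Optimal: Watson→Section 2pm (49 points), Ivanova→Section 11am (85 points), Osei→Section 9am (88 points), Novak→Section 1pm (73 points), Rossi→Section 3pm (78 points) — total 49+85+88+73+78 = 373 points.
Row-greedy (each student in turn takes its best remaining section) gives 370 points, worse by 3.
Next-best assignment: Watson→Section 9am, Ivanova→Section 11am, Osei→Section 2pm, Novak→Section 1pm, Rossi→Section 3pm = 370 points.
Swapping Rossi↔Watson (Rossi→Section 2pm 19 points, Watson→Section 3pm 67 points) loses 41.

Max total: 373 points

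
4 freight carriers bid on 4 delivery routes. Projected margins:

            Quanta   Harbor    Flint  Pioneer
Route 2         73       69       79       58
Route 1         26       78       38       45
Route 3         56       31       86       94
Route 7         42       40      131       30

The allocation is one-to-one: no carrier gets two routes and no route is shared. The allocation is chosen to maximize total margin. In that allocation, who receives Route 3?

Optimal: Quanta→Route 2 ($73k), Harbor→Route 1 ($78k), Flint→Route 7 ($131k), Pioneer→Route 3 ($94k) — total 73+78+131+94 = $376k.
Swapping Harbor↔Flint (Harbor→Route 7 $40k, Flint→Route 1 $38k) loses 131.
No other one-to-one assignment exceeds $376k.

Pioneer receives Route 3.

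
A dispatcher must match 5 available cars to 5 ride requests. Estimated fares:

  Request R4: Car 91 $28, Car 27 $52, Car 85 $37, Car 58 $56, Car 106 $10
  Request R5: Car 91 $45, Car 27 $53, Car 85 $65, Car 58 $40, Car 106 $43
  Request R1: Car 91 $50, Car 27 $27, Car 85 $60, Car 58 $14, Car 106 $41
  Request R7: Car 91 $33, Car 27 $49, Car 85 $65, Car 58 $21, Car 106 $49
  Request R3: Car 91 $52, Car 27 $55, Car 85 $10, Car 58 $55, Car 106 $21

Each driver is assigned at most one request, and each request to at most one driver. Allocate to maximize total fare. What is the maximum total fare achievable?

Maximum total: $275

Treat this as an assignment problem: match each driver to one request.
Optimal: Car 91→Request R1 ($50), Car 27→Request R3 ($55), Car 85→Request R5 ($65), Car 58→Request R4 ($56), Car 106→Request R7 ($49) — total 50+55+65+56+49 = $275.
Column-greedy (each request in turn goes to its best remaining driver) gives $241, worse by 34.
Next-best assignment: Car 91→Request R1, Car 27→Request R4, Car 85→Request R5, Car 58→Request R3, Car 106→Request R7 = $271.
Swapping Car 91↔Car 58 (Car 91→Request R4 $28, Car 58→Request R1 $14) loses 64.
Checked against all permutations: $275 is optimal.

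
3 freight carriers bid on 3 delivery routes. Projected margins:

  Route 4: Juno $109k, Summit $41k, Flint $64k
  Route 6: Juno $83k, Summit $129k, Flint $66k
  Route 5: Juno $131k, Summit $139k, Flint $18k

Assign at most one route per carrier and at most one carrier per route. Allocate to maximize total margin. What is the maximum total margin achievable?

Max total: $324k

Treat this as an assignment problem: match each carrier to one route.
Optimal: Juno→Route 5 ($131k), Summit→Route 6 ($129k), Flint→Route 4 ($64k) — total 131+129+64 = $324k.
Column-greedy (each route in turn goes to its best remaining carrier) gives $256k, worse by 68.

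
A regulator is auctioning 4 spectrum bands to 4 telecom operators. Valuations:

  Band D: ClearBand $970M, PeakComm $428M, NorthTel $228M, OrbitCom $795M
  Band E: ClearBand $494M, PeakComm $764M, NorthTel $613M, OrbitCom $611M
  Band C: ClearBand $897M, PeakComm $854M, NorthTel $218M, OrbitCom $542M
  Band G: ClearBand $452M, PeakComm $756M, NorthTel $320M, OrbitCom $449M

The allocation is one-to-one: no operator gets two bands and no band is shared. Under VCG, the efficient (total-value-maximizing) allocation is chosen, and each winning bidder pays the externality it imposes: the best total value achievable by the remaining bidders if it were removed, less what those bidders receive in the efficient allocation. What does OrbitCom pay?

Efficient allocation: ClearBand→Band C ($897M), PeakComm→Band G ($756M), NorthTel→Band E ($613M), OrbitCom→Band D ($795M); total welfare W = $3061M.
OrbitCom receives Band D at value $795M, so the others get W − 795 = $2266M.
Without OrbitCom: best allocation of the remaining 3 bidders over all 4 bands is ClearBand→Band D ($970M), PeakComm→Band C ($854M), NorthTel→Band E ($613M), total $2437M.
VCG payment = (others' best without OrbitCom) − (others' welfare with OrbitCom) = 2437 − 2266 = $171M.

OrbitCom pays $171M.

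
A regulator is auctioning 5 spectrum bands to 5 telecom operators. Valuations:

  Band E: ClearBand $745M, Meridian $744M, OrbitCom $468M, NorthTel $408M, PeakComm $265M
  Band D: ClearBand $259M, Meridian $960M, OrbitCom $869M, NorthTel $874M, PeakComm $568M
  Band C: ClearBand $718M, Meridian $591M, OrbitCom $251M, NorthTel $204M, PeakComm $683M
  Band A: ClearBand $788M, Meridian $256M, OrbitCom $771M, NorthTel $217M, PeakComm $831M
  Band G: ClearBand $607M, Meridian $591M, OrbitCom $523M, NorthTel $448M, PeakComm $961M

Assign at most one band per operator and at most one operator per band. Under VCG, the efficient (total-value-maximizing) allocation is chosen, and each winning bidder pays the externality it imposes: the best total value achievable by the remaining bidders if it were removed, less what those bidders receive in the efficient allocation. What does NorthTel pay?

NorthTel pays $243M.

Efficient allocation: ClearBand→Band C ($718M), Meridian→Band E ($744M), OrbitCom→Band A ($771M), NorthTel→Band D ($874M), PeakComm→Band G ($961M); total welfare W = $4068M.
NorthTel receives Band D at value $874M, so the others get W − 874 = $3194M.
Without NorthTel: best allocation of the remaining 4 bidders over all 5 bands is ClearBand→Band E ($745M), Meridian→Band D ($960M), OrbitCom→Band A ($771M), PeakComm→Band G ($961M), total $3437M.
VCG payment = (others' best without NorthTel) − (others' welfare with NorthTel) = 3437 − 3194 = $243M.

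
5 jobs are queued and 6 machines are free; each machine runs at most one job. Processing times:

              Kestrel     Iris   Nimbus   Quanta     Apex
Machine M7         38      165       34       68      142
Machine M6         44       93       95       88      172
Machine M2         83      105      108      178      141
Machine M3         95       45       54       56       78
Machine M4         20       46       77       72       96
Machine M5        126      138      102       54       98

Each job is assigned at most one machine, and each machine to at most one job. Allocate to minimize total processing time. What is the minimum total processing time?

Optimal: Kestrel→Machine M6 (44 min), Iris→Machine M4 (46 min), Nimbus→Machine M7 (34 min), Quanta→Machine M5 (54 min), Apex→Machine M3 (78 min) — total 44+46+34+54+78 = 256 min.
Min-entry greedy (repeatedly take the single cheapest remaining cell) gives 294 min, worse by 38.
No other one-to-one assignment undercuts 256 min.

Min total: 256 min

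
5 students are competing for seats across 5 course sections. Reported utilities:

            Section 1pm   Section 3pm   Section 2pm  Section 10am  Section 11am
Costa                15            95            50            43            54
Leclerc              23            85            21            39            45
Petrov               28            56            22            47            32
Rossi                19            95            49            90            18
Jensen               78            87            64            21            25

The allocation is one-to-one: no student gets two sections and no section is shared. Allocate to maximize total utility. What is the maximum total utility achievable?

Optimal: Costa→Section 2pm (50 points), Leclerc→Section 3pm (85 points), Petrov→Section 11am (32 points), Rossi→Section 10am (90 points), Jensen→Section 1pm (78 points) — total 50+85+32+90+78 = 335 points.
Column-greedy (each section in turn goes to its best remaining student) gives 314 points, worse by 21.
Next-best assignment: Costa→Section 3pm, Leclerc→Section 11am, Petrov→Section 2pm, Rossi→Section 10am, Jensen→Section 1pm = 330 points.

Maximum total: 335 points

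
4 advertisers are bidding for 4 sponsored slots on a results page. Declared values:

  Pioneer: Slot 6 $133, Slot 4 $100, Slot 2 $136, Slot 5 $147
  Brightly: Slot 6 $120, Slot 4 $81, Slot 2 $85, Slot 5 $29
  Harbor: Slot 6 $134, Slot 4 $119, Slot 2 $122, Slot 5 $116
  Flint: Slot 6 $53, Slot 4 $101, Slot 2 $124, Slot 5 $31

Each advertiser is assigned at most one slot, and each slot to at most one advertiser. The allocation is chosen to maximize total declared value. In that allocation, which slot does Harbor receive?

Harbor receives Slot 4.

Optimal: Pioneer→Slot 5 ($147), Brightly→Slot 6 ($120), Harbor→Slot 4 ($119), Flint→Slot 2 ($124) — total 147+120+119+124 = $510.
Row-greedy (each advertiser in turn takes its best remaining slot) gives $490, worse by 20.
Next-best assignment: Pioneer→Slot 5, Brightly→Slot 6, Harbor→Slot 2, Flint→Slot 4 = $490.
Swapping Harbor↔Flint (Harbor→Slot 2 $122, Flint→Slot 4 $101) loses 20.
No other one-to-one assignment exceeds $510.
Harbor's own top slot is Slot 6 ($134), but forcing Harbor→Slot 6 and reassigning the rest optimally gives only $486 — worse by 24.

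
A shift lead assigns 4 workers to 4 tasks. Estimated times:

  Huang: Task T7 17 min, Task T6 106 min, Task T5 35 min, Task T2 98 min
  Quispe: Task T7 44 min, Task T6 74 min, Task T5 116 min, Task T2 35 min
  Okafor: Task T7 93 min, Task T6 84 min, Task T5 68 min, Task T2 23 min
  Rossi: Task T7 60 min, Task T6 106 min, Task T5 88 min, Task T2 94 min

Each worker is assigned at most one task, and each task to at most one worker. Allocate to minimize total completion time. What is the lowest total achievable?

This is a one-to-one assignment (minimum-cost bipartite matching).
Optimal: Huang→Task T5 (35 min), Quispe→Task T6 (74 min), Okafor→Task T2 (23 min), Rossi→Task T7 (60 min) — total 35+74+23+60 = 192 min.
Min-entry greedy (repeatedly take the single cheapest remaining cell) gives 202 min, worse by 10.

Minimum total: 192 min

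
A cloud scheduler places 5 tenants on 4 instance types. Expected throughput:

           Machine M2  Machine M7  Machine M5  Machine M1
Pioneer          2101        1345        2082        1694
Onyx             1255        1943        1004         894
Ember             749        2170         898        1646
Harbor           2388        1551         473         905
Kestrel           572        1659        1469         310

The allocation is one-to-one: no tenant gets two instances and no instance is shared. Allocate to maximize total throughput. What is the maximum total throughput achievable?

Optimal: Harbor→Machine M2 (2388 ops/s), Onyx→Machine M7 (1943 ops/s), Pioneer→Machine M5 (2082 ops/s), Ember→Machine M1 (1646 ops/s) — total 2388+1943+2082+1646 = 8059 ops/s.
Max-entry greedy (repeatedly take the single best remaining cell) gives 7534 ops/s, worse by 525.
Next-best assignment: Harbor→Machine M2, Kestrel→Machine M7, Pioneer→Machine M5, Ember→Machine M1 = 7775 ops/s.
No other one-to-one assignment exceeds 8059 ops/s.

Maximum total: 8059 ops/s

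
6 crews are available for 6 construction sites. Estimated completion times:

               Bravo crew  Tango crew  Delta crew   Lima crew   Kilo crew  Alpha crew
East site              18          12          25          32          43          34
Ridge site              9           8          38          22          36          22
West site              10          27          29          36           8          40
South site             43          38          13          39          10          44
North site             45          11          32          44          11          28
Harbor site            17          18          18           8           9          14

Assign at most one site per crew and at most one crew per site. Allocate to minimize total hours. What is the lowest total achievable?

Minimum total: 76 hours

Optimal: Bravo crew→West site (10 hours), Tango crew→East site (12 hours), Delta crew→South site (13 hours), Lima crew→Harbor site (8 hours), Kilo crew→North site (11 hours), Alpha crew→Ridge site (22 hours) — total 10+12+13+8+11+22 = 76 hours.
Row-greedy (each crew in turn takes its cheapest remaining site) gives 83 hours, worse by 7.
Swapping Tango crew↔Kilo crew (Tango crew→North site 11 hours, Kilo crew→East site 43 hours) adds 31.
Checked against all permutations: 76 hours is optimal.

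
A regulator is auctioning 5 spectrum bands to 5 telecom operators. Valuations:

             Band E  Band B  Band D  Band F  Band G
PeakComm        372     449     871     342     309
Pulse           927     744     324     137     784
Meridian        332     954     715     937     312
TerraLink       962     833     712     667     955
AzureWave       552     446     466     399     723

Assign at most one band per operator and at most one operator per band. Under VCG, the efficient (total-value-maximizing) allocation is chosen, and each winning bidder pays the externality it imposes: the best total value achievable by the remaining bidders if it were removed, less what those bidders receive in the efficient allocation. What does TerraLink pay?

TerraLink pays $17M.

Efficient allocation: PeakComm→Band D ($871M), Pulse→Band E ($927M), Meridian→Band F ($937M), TerraLink→Band B ($833M), AzureWave→Band G ($723M); total welfare W = $4291M.
TerraLink receives Band B at value $833M, so the others get W − 833 = $3458M.
Without TerraLink: best allocation of the remaining 4 bidders over all 5 bands is PeakComm→Band D ($871M), Pulse→Band E ($927M), Meridian→Band B ($954M), AzureWave→Band G ($723M), total $3475M.
VCG payment = (others' best without TerraLink) − (others' welfare with TerraLink) = 3475 − 3458 = $17M.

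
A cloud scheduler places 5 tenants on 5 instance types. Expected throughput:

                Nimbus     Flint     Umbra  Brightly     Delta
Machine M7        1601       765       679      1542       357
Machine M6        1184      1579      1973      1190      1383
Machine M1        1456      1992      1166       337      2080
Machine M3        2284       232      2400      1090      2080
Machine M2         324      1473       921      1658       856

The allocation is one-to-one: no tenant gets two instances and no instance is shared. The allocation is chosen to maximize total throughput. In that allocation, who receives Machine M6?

This is the linear assignment problem.
Optimal: Nimbus→Machine M3 (2284 ops/s), Flint→Machine M2 (1473 ops/s), Umbra→Machine M6 (1973 ops/s), Brightly→Machine M7 (1542 ops/s), Delta→Machine M1 (2080 ops/s) — total 2284+1473+1973+1542+2080 = 9352 ops/s.
Row-greedy (each tenant in turn takes its best remaining instance) gives 8264 ops/s, worse by 1088.
Next-best assignment: Nimbus→Machine M7, Flint→Machine M6, Umbra→Machine M3, Brightly→Machine M2, Delta→Machine M1 = 9318 ops/s.
No other one-to-one assignment exceeds 9352 ops/s.
Umbra's own top instance is Machine M3 (2400 ops/s), but forcing Umbra→Machine M3 and reassigning the rest optimally gives only 9318 ops/s — worse by 34.

Umbra receives Machine M6.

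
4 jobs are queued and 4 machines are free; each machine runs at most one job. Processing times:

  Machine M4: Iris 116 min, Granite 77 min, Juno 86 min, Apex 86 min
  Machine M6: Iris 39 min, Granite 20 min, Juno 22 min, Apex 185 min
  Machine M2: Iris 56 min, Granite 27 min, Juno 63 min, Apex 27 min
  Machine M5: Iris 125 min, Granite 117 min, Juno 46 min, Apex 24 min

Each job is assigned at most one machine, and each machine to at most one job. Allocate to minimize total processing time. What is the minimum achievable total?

This is a one-to-one assignment (minimum-cost bipartite matching).
Optimal: Iris→Machine M6 (39 min), Granite→Machine M2 (27 min), Juno→Machine M4 (86 min), Apex→Machine M5 (24 min) — total 39+27+86+24 = 176 min.
Row-greedy (each job in turn takes its cheapest remaining machine) gives 198 min, worse by 22.

Min total: 176 min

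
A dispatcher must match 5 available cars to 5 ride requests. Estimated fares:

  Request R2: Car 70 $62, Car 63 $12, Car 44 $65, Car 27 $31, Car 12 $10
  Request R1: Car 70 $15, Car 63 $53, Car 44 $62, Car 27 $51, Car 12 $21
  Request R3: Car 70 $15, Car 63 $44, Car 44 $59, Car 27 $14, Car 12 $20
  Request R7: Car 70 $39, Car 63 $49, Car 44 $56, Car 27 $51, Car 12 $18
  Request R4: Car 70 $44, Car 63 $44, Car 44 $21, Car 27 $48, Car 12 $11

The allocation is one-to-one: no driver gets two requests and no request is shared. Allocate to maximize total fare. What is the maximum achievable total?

Optimal: Car 70→Request R2 ($62), Car 63→Request R7 ($49), Car 44→Request R1 ($62), Car 27→Request R4 ($48), Car 12→Request R3 ($20) — total 62+49+62+48+20 = $241.
Max-entry greedy (repeatedly take the single best remaining cell) gives $233, worse by 8.
Next-best assignment: Car 70→Request R2, Car 63→Request R1, Car 44→Request R3, Car 27→Request R4, Car 12→Request R7 = $240.
Swapping Car 12↔Car 44 (Car 12→Request R1 $21, Car 44→Request R3 $59) loses 2.
Checked against all permutations: $241 is optimal.

Maximum total: $241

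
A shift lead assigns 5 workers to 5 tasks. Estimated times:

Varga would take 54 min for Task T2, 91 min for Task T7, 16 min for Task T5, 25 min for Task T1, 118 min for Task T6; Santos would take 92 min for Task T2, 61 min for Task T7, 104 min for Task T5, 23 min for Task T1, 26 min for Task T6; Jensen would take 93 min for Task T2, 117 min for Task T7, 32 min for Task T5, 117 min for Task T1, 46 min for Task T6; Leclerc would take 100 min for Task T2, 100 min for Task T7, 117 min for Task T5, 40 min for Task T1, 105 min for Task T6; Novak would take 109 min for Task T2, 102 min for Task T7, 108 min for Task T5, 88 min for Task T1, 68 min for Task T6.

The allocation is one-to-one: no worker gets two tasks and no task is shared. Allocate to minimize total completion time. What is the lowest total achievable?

Minimum total: 254 min

Optimal: Varga→Task T2 (54 min), Santos→Task T6 (26 min), Jensen→Task T5 (32 min), Leclerc→Task T1 (40 min), Novak→Task T7 (102 min) — total 54+26+32+40+102 = 254 min.
Column-greedy (each task in turn goes to its cheapest remaining worker) gives 255 min, worse by 1.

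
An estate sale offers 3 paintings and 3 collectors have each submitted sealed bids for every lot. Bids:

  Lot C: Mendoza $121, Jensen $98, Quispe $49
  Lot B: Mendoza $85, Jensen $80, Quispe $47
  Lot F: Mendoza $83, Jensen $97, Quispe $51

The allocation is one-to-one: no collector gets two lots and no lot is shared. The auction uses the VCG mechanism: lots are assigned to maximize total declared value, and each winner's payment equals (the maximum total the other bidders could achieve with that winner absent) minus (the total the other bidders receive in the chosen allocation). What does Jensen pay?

Efficient allocation: Mendoza→Lot C ($121), Jensen→Lot F ($97), Quispe→Lot B ($47); total welfare W = $265.
Jensen receives Lot F at value $97, so the others get W − 97 = $168.
Without Jensen: best allocation of the remaining 2 bidders over all 3 lots is Mendoza→Lot C ($121), Quispe→Lot F ($51), total $172.
VCG payment = (others' best without Jensen) − (others' welfare with Jensen) = 172 − 168 = $4.

Jensen pays $4.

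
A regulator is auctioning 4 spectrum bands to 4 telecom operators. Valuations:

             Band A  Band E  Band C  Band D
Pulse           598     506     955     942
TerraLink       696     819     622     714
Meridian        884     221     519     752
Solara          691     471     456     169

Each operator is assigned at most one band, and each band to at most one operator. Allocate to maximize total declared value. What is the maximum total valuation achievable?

Optimal: Pulse→Band C ($955M), TerraLink→Band E ($819M), Meridian→Band D ($752M), Solara→Band A ($691M) — total 955+819+752+691 = $3217M.
Next-best assignment: Pulse→Band D, TerraLink→Band E, Meridian→Band A, Solara→Band C = $3101M.

Maximum total: $3217M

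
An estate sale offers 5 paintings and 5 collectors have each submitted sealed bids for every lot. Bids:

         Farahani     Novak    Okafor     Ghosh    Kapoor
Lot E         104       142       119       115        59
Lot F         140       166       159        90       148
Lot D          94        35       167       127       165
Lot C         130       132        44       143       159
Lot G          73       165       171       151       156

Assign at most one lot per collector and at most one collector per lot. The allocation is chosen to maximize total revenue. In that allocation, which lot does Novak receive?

Novak receives Lot E.

Optimal: Farahani→Lot F ($140), Novak→Lot E ($142), Okafor→Lot G ($171), Ghosh→Lot C ($143), Kapoor→Lot D ($165) — total 140+142+171+143+165 = $761.
Max-entry greedy (repeatedly take the single best remaining cell) gives $749, worse by 12.
Swapping Farahani↔Okafor (Farahani→Lot G $73, Okafor→Lot F $159) loses 79.
Novak's own top lot is Lot F ($166), but forcing Novak→Lot F and reassigning the rest optimally gives only $749 — worse by 12.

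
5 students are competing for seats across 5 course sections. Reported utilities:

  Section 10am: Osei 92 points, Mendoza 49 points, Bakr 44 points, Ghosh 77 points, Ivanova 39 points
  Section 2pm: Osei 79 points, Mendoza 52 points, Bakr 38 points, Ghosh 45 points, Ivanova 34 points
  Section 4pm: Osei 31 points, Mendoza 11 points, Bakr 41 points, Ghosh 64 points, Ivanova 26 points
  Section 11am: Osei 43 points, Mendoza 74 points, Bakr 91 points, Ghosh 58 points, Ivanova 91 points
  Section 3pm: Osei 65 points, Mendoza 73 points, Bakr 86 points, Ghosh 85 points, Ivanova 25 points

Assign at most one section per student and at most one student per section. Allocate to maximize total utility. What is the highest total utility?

This is a one-to-one assignment (maximum-weight bipartite matching).
Optimal: Osei→Section 10am (92 points), Mendoza→Section 2pm (52 points), Bakr→Section 3pm (86 points), Ghosh→Section 4pm (64 points), Ivanova→Section 11am (91 points) — total 92+52+86+64+91 = 385 points.
Row-greedy (each student in turn takes its best remaining section) gives 350 points, worse by 35.

Max total: 385 points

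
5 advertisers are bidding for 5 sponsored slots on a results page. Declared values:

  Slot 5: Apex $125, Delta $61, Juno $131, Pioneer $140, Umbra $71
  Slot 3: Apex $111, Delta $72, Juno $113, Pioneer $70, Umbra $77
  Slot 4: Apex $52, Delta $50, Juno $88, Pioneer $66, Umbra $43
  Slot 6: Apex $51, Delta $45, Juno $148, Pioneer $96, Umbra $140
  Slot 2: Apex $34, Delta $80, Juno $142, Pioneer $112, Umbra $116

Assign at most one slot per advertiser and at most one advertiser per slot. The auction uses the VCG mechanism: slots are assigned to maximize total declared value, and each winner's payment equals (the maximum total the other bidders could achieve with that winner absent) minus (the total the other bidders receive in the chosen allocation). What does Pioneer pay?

Pioneer pays $36.

Efficient allocation: Apex→Slot 3 ($111), Delta→Slot 4 ($50), Juno→Slot 2 ($142), Pioneer→Slot 5 ($140), Umbra→Slot 6 ($140); total welfare W = $583.
Pioneer receives Slot 5 at value $140, so the others get W − 140 = $443.
Without Pioneer: best allocation of the remaining 4 bidders over all 5 slots is Apex→Slot 5 ($125), Delta→Slot 3 ($72), Juno→Slot 2 ($142), Umbra→Slot 6 ($140), total $479.
VCG payment = (others' best without Pioneer) − (others' welfare with Pioneer) = 479 − 443 = $36.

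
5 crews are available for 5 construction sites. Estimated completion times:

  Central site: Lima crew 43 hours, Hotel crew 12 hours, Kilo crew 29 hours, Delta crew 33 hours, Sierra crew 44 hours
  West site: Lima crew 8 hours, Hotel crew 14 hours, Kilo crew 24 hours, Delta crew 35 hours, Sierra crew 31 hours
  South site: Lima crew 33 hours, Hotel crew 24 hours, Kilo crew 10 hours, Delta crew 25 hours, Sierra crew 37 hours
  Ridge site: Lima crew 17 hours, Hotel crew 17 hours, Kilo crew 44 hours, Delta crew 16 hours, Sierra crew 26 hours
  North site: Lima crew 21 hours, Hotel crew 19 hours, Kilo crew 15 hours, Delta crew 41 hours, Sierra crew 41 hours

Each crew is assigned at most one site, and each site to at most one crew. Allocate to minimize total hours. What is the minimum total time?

Min total: 86 hours

Optimal: Lima crew→West site (8 hours), Hotel crew→Central site (12 hours), Kilo crew→North site (15 hours), Delta crew→South site (25 hours), Sierra crew→Ridge site (26 hours) — total 8+12+15+25+26 = 86 hours.
Next-best assignment: Lima crew→West site, Hotel crew→Central site, Kilo crew→South site, Delta crew→Ridge site, Sierra crew→North site = 87 hours.
Swapping Hotel crew↔Sierra crew (Hotel crew→Ridge site 17 hours, Sierra crew→Central site 44 hours) adds 23.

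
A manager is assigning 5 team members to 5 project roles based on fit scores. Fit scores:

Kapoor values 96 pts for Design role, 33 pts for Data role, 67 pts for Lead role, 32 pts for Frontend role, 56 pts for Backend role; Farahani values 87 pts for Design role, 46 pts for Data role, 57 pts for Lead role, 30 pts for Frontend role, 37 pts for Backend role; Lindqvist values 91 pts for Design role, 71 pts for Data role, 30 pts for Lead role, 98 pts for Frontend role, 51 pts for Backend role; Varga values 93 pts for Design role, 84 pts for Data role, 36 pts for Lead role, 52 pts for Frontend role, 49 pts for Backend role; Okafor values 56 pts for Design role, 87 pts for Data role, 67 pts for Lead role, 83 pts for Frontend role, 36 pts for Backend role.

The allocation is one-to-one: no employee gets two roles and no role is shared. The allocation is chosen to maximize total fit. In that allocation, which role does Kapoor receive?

Kapoor receives Backend role.

Optimal: Kapoor→Backend role (56 pts), Farahani→Design role (87 pts), Lindqvist→Frontend role (98 pts), Varga→Data role (84 pts), Okafor→Lead role (67 pts) — total 56+87+98+84+67 = 392 pts.
Next-best assignment: Kapoor→Backend role, Farahani→Lead role, Lindqvist→Frontend role, Varga→Design role, Okafor→Data role = 391 pts.
Kapoor's own top role is Design role (96 pts), but forcing Kapoor→Design role and reassigning the rest optimally gives only 387 pts — worse by 5.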